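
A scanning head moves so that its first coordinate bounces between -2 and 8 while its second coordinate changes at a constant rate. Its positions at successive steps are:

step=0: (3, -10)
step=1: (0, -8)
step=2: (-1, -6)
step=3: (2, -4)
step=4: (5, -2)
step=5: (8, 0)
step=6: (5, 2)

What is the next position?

The first coordinate travels 3 per step and bounces off the walls at -2 and 8.
  step 7: 5 → 2
The second coordinate changes by +2 each step: at step 7 it is 4.

(2, 4)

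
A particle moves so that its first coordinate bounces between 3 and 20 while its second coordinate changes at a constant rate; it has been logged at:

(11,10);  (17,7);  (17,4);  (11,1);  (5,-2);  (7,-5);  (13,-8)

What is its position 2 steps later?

(15,-14)

The first coordinate reflects between 3 and 20, moving 6 per step.
  step 7: 13 → 19
  step 8: 19 → 15
The second coordinate changes by -3 each step: at step 8 it is -14.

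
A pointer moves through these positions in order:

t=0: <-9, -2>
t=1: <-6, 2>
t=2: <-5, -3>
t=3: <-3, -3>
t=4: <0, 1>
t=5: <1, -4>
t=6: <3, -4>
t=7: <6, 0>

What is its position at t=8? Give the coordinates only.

Differencing gives <+3, +4>, <+1, -5>, <+2, +0>, <+3, +4>, <+1, -5>, <+2, +0>, <+3, +4>. This is the pattern <+3, +4>, <+1, -5>, <+2, +0> repeated.
step 8: apply <+1, -5> → <7, -5>

<7, -5>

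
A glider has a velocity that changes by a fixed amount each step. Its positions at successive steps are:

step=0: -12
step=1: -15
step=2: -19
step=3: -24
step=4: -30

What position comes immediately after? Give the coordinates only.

First differences are -3, -4, -5, -6; their common second difference is -1 (constant acceleration).
step 5: -30 − 7 → -37

-37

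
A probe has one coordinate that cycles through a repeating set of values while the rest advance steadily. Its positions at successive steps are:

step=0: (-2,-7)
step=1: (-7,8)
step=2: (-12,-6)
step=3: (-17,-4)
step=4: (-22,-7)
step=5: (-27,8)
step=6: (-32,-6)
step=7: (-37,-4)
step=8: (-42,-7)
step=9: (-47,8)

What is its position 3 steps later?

First: linear, -5 per step → -62 at step 12.
Second: cycles through -7, 8, -6, -4 every 4 steps. Step 12 lands at position 0 of the cycle → -7.

(-62,-7)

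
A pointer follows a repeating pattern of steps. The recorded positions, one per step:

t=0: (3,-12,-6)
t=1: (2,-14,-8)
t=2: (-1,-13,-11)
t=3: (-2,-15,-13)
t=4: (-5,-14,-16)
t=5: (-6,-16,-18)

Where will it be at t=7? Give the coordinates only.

Step-to-step displacements: (-1,-2,-2), (-3,+1,-3), (-1,-2,-2), (-3,+1,-3), (-1,-2,-2) — a repeating cycle of length 2.
step 6: apply (-3,+1,-3) → (-9,-15,-21)
step 7: apply (-1,-2,-2) → (-10,-17,-23)

(-10,-17,-23)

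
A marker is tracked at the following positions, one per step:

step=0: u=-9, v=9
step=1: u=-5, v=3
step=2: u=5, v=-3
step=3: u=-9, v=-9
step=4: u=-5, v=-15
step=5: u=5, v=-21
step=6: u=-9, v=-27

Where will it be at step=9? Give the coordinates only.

The u coordinate repeats the cycle [-9, -5, 5] with period 3; step 9 mod 3 = 0, giving -9.
The v coordinate changes by -6 each step, so at step 9 it is 9 + 9·(-6) = -45.

u=-9, v=-45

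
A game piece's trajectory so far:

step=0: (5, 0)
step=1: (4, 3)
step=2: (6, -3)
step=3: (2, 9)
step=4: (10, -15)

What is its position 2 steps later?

(26, -63)

Consecutive displacements (-1, +3), (+2, -6), (-4, +12), (+8, -24) scale by a factor of -2 each step.
step 5: (10, -15) + (-16, +48) → (-6, 33)
step 6: (-6, 33) + (+32, -96) → (26, -63)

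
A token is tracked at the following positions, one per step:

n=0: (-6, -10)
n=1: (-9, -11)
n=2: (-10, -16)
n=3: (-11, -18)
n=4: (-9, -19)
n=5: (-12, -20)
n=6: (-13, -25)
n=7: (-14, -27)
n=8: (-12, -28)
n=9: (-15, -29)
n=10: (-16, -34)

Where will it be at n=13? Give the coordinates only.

(-18, -38)

Step-to-step displacements: (-3, -1), (-1, -5), (-1, -2), (+2, -1), (-3, -1), (-1, -5), (-1, -2), (+2, -1), (-3, -1), (-1, -5) — a repeating cycle of length 4.
step 11: apply (-1, -2) → (-17, -36)
step 12: apply (+2, -1) → (-15, -37)
step 13: apply (-3, -1) → (-18, -38)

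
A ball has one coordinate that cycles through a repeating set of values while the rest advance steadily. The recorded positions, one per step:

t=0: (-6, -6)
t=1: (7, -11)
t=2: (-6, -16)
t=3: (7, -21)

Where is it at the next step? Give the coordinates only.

The first coordinate repeats the cycle [-6, 7] with period 2; step 4 mod 2 = 0, giving -6.
The second coordinate changes by -5 each step, so at step 4 it is -6 + 4·(-5) = -26.

(-6, -26)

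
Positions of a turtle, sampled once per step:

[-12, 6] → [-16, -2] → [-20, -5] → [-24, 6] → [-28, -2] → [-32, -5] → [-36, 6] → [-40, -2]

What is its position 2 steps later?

The first coordinate changes by -4 each step, so at step 9 it is -12 + 9·(-4) = -48.
The second coordinate repeats the cycle [6, -2, -5] with period 3; step 9 mod 3 = 0, giving 6.

[-48, 6]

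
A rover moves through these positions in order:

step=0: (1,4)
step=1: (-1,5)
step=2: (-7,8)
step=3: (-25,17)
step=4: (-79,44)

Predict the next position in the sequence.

Step-to-step displacements: (-2,+1), (-6,+3), (-18,+9), (-54,+27); each is 3× the previous.
step 5: (-79,44) + (-162,+81) → (-241,125)

(-241,125)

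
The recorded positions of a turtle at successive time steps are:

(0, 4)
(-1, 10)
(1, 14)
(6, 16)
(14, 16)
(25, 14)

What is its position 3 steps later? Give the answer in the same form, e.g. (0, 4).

(76, -4)

Taking differences between consecutive positions: (-1, +6), (+2, +4), (+5, +2), (+8, +0), (+11, -2). These grow by (+3, -2) each step.
step 6: (25, 14) + (+14, -4) → (39, 10)
step 7: (39, 10) + (+17, -6) → (56, 4)
step 8: (56, 4) + (+20, -8) → (76, -4)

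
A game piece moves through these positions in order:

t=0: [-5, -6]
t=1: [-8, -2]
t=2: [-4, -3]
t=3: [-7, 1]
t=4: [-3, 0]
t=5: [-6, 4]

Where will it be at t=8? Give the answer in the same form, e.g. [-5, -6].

[-1, 6]

Step-to-step displacements: [-3, +4], [+4, -1], [-3, +4], [+4, -1], [-3, +4] — a repeating cycle of length 2.
step 6: apply [+4, -1] → [-2, 3]
step 7: apply [-3, +4] → [-5, 7]
step 8: apply [+4, -1] → [-1, 6]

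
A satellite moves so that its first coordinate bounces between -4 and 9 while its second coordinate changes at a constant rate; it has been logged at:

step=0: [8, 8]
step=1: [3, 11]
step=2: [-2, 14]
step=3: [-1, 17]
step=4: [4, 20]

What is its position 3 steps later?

[-1, 29]

The first coordinate travels 5 per step and bounces off the walls at -4 and 9.
  step 5: 4 → 9
  step 6: 9 → 4
  step 7: 4 → -1
The second coordinate changes by +3 each step: at step 7 it is 29.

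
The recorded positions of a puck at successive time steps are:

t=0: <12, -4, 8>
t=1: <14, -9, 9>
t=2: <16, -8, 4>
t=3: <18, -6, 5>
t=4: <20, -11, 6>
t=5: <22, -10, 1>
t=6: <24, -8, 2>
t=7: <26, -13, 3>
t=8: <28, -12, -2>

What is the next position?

The moves between consecutive positions are <+2, -5, +1>, <+2, +1, -5>, <+2, +2, +1>, <+2, -5, +1>, <+2, +1, -5>, <+2, +2, +1>, <+2, -5, +1>, <+2, +1, -5>; they repeat the 3-cycle [<+2, -5, +1>, <+2, +1, -5>, <+2, +2, +1>].
step 9: apply <+2, +2, +1> → <30, -10, -1>

<30, -10, -1>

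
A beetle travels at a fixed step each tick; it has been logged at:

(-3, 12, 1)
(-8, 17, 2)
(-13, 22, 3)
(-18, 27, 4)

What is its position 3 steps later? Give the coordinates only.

(-33, 42, 7)

Each step adds (-5, +5, +1) to the position.
step 4: (-18, 27, 4) + (-5, +5, +1) → (-23, 32, 5)
step 5: (-23, 32, 5) + (-5, +5, +1) → (-28, 37, 6)
step 6: (-28, 37, 6) + (-5, +5, +1) → (-33, 42, 7)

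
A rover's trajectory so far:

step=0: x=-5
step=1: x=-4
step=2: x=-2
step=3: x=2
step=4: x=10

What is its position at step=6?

The jumps are +1, +2, +4, +8 — a geometric progression with ratio 2.
step 5: 10 + 16 → x=26
step 6: 26 + 32 → x=58

x=58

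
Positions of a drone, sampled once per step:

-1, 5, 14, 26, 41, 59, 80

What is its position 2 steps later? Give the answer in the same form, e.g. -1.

Taking differences between consecutive positions: +6, +9, +12, +15, +18, +21. These grow by +3 each step.
step 7: 80 + 24 → 104
step 8: 104 + 27 → 131

131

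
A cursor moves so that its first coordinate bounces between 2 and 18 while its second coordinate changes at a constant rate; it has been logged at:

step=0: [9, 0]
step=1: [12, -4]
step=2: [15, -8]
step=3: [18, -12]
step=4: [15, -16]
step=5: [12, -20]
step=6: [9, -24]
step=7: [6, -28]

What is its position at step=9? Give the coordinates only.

The first coordinate travels 3 per step and bounces off the walls at 2 and 18.
  step 8: 6 → 3
  step 9: 3 → 4
The second coordinate changes by -4 each step: at step 9 it is -36.

[4, -36]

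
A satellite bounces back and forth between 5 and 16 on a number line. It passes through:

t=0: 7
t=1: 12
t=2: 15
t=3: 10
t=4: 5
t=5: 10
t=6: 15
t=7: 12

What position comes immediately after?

The value travels 5 per step and bounces off the walls at 5 and 16.
  step 8: 12 → 7

7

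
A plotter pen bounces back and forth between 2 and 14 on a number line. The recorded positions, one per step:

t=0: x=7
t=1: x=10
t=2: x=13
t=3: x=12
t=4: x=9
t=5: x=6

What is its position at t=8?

x=7

The value reflects between 2 and 14, moving 3 per step.
  step 6: 6 → 3
  step 7: 3 → 4
  step 8: 4 → 7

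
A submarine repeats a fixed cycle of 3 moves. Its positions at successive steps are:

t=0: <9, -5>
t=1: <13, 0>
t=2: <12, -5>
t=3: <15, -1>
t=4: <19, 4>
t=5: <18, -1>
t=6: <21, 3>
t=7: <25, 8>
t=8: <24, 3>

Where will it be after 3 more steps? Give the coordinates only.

<30, 7>

The moves between consecutive positions are <+4, +5>, <-1, -5>, <+3, +4>, <+4, +5>, <-1, -5>, <+3, +4>, <+4, +5>, <-1, -5>; they repeat the 3-cycle [<+4, +5>, <-1, -5>, <+3, +4>].
step 9: apply <+3, +4> → <27, 7>
step 10: apply <+4, +5> → <31, 12>
step 11: apply <-1, -5> → <30, 7>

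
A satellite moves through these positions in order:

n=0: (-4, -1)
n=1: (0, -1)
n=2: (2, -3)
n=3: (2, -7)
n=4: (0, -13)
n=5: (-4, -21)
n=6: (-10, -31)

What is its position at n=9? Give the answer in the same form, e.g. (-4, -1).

(-40, -73)

Taking differences between consecutive positions: (+4, +0), (+2, -2), (+0, -4), (-2, -6), (-4, -8), (-6, -10). These grow by (-2, -2) each step.
step 7: (-10, -31) + (-8, -12) → (-18, -43)
step 8: (-18, -43) + (-10, -14) → (-28, -57)
step 9: (-28, -57) + (-12, -16) → (-40, -73)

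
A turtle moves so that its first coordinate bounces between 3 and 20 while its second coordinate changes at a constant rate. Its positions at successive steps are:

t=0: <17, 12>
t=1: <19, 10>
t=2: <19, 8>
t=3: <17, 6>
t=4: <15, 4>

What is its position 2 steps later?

<11, 0>

The first coordinate travels 2 per step and bounces off the walls at 3 and 20.
  step 5: 15 → 13
  step 6: 13 → 11
The second coordinate changes by -2 each step: at step 6 it is 0.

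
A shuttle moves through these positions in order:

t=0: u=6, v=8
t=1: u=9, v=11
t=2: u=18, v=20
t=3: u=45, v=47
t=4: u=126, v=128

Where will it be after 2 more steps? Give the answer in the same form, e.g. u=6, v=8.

u=1098, v=1100

The jumps are (+3, +3), (+9, +9), (+27, +27), (+81, +81) — a geometric progression with ratio 3.
step 5: u=126, v=128 + (+243, +243) → u=369, v=371
step 6: u=369, v=371 + (+729, +729) → u=1098, v=1100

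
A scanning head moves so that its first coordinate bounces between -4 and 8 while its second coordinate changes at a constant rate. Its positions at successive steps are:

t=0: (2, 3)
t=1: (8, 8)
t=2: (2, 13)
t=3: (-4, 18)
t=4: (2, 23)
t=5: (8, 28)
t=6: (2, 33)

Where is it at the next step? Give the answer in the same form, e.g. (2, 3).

The first coordinate travels 6 per step and bounces off the walls at -4 and 8.
  step 7: 2 → -4
The second coordinate changes by +5 each step: at step 7 it is 38.

(-4, 38)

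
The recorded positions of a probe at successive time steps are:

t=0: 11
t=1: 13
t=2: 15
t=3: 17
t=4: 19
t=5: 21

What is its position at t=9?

The position changes by +2 every step.
step 6: 21 + 2 → 23
step 7: 23 + 2 → 25
step 8: 25 + 2 → 27
step 9: 27 + 2 → 29

29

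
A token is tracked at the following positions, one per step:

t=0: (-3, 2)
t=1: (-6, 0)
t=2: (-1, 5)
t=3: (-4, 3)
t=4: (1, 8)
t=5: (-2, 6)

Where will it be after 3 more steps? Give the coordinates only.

Step-to-step displacements: (-3, -2), (+5, +5), (-3, -2), (+5, +5), (-3, -2) — a repeating cycle of length 2.
step 6: apply (+5, +5) → (3, 11)
step 7: apply (-3, -2) → (0, 9)
step 8: apply (+5, +5) → (5, 14)

(5, 14)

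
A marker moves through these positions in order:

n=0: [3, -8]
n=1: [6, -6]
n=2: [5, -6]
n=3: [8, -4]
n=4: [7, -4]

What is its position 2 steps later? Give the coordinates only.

Step-to-step displacements: [+3, +2], [-1, +0], [+3, +2], [-1, +0] — a repeating cycle of length 2.
step 5: apply [+3, +2] → [10, -2]
step 6: apply [-1, +0] → [9, -2]

[9, -2]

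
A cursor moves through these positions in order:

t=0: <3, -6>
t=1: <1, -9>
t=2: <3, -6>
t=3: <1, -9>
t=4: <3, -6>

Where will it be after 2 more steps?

Consecutive displacements <-2, -3>, <+2, +3>, <-2, -3>, <+2, +3> scale by a factor of -1 each step.
step 5: <3, -6> + <-2, -3> → <1, -9>
step 6: <1, -9> + <+2, +3> → <3, -6>

<3, -6>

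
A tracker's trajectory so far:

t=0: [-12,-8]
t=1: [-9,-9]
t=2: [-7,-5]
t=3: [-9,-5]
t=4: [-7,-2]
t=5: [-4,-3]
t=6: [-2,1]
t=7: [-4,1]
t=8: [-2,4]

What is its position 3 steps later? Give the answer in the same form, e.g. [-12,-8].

The moves between consecutive positions are [+3,-1], [+2,+4], [-2,+0], [+2,+3], [+3,-1], [+2,+4], [-2,+0], [+2,+3]; they repeat the 4-cycle [[+3,-1], [+2,+4], [-2,+0], [+2,+3]].
step 9: apply [+3,-1] → [1,3]
step 10: apply [+2,+4] → [3,7]
step 11: apply [-2,+0] → [1,7]

[1,7]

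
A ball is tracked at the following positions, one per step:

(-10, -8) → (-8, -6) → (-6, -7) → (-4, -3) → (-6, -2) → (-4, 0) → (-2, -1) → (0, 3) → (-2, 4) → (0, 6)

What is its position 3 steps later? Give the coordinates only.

(2, 10)

The moves between consecutive positions are (+2, +2), (+2, -1), (+2, +4), (-2, +1), (+2, +2), (+2, -1), (+2, +4), (-2, +1), (+2, +2); they repeat the 4-cycle [(+2, +2), (+2, -1), (+2, +4), (-2, +1)].
step 10: apply (+2, -1) → (2, 5)
step 11: apply (+2, +4) → (4, 9)
step 12: apply (-2, +1) → (2, 10)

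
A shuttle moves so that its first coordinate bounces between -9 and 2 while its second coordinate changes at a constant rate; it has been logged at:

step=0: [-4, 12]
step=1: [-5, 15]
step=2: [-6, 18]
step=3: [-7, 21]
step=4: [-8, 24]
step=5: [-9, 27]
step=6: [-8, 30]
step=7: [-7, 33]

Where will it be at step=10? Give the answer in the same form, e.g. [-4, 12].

[-4, 42]

The first coordinate reflects between -9 and 2, moving 1 per step.
  step 8: -7 → -6
  step 9: -6 → -5
  step 10: -5 → -4
The second coordinate changes by +3 each step: at step 10 it is 42.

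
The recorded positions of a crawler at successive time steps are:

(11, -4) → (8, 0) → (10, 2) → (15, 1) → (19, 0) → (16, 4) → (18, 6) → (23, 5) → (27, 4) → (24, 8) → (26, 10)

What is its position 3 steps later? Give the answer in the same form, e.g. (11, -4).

(32, 12)

Differencing gives (-3, +4), (+2, +2), (+5, -1), (+4, -1), (-3, +4), (+2, +2), (+5, -1), (+4, -1), (-3, +4), (+2, +2). This is the pattern (-3, +4), (+2, +2), (+5, -1), (+4, -1) repeated.
step 11: apply (+5, -1) → (31, 9)
step 12: apply (+4, -1) → (35, 8)
step 13: apply (-3, +4) → (32, 12)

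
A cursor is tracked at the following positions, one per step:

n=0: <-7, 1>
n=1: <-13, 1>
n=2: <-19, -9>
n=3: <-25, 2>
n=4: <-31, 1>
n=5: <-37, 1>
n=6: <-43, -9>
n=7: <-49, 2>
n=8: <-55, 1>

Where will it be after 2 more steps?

The first coordinate changes by -6 each step, so at step 10 it is -7 + 10·(-6) = -67.
The second coordinate repeats the cycle [1, 1, -9, 2] with period 4; step 10 mod 4 = 2, giving -9.

<-67, -9>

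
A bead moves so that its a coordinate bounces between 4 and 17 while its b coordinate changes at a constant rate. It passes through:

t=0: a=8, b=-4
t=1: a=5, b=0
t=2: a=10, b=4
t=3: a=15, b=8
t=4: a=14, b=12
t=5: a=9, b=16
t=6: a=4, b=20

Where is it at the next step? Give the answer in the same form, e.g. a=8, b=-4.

The a coordinate travels 5 per step and bounces off the walls at 4 and 17.
  step 7: 4 → 9
The b coordinate changes by +4 each step: at step 7 it is 24.

a=9, b=24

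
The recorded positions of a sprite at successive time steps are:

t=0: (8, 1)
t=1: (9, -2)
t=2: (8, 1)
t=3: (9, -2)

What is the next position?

(8, 1)

The jumps are (+1, -3), (-1, +3), (+1, -3) — a geometric progression with ratio -1.
step 4: (9, -2) + (-1, +3) → (8, 1)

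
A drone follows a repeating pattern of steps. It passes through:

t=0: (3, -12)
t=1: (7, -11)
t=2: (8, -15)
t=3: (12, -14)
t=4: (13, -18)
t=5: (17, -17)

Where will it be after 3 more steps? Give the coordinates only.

(23, -24)

The moves between consecutive positions are (+4, +1), (+1, -4), (+4, +1), (+1, -4), (+4, +1); they repeat the 2-cycle [(+4, +1), (+1, -4)].
step 6: apply (+1, -4) → (18, -21)
step 7: apply (+4, +1) → (22, -20)
step 8: apply (+1, -4) → (23, -24)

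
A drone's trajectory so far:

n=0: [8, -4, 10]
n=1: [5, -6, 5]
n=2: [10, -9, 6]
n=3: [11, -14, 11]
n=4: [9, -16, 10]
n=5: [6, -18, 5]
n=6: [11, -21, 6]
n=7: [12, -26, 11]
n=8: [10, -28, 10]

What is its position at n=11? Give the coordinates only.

The moves between consecutive positions are [-3, -2, -5], [+5, -3, +1], [+1, -5, +5], [-2, -2, -1], [-3, -2, -5], [+5, -3, +1], [+1, -5, +5], [-2, -2, -1]; they repeat the 4-cycle [[-3, -2, -5], [+5, -3, +1], [+1, -5, +5], [-2, -2, -1]].
step 9: apply [-3, -2, -5] → [7, -30, 5]
step 10: apply [+5, -3, +1] → [12, -33, 6]
step 11: apply [+1, -5, +5] → [13, -38, 11]

[13, -38, 11]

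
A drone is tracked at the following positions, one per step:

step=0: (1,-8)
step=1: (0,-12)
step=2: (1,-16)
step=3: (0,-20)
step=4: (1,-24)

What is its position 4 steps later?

The first coordinate repeats the cycle [1, 0] with period 2; step 8 mod 2 = 0, giving 1.
The second coordinate changes by -4 each step, so at step 8 it is -8 + 8·(-4) = -40.

(1,-40)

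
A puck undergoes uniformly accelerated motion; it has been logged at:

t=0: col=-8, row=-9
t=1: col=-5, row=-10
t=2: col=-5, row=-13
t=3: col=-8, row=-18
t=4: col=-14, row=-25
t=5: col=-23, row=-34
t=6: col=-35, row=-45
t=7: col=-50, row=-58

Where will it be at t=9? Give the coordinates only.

Successive displacements: (+3, -1), (+0, -3), (-3, -5), (-6, -7), (-9, -9), (-12, -11), (-15, -13) — each changes by (-3, -2).
step 8: col=-50, row=-58 + (-18, -15) → col=-68, row=-73
step 9: col=-68, row=-73 + (-21, -17) → col=-89, row=-90

col=-89, row=-90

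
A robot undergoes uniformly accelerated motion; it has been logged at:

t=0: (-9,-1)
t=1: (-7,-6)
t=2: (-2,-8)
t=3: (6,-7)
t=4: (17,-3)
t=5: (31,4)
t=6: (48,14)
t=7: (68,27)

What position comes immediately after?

(91,43)

Taking differences between consecutive positions: (+2,-5), (+5,-2), (+8,+1), (+11,+4), (+14,+7), (+17,+10), (+20,+13). These grow by (+3,+3) each step.
step 8: (68,27) + (+23,+16) → (91,43)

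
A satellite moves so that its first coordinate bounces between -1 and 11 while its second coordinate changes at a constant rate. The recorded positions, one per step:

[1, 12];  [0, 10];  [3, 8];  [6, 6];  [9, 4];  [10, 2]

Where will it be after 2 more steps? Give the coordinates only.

[4, -2]

The first coordinate reflects between -1 and 11, moving 3 per step.
  step 6: 10 → 7
  step 7: 7 → 4
The second coordinate changes by -2 each step: at step 7 it is -2.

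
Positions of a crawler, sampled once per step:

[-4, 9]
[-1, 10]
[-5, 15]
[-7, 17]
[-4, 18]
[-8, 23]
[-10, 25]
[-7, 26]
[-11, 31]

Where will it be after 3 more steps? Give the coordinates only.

Differencing gives [+3, +1], [-4, +5], [-2, +2], [+3, +1], [-4, +5], [-2, +2], [+3, +1], [-4, +5]. This is the pattern [+3, +1], [-4, +5], [-2, +2] repeated.
step 9: apply [-2, +2] → [-13, 33]
step 10: apply [+3, +1] → [-10, 34]
step 11: apply [-4, +5] → [-14, 39]

[-14, 39]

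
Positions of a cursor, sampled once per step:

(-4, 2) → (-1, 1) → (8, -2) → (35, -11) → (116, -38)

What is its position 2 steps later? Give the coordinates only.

(1088, -362)

The jumps are (+3, -1), (+9, -3), (+27, -9), (+81, -27) — a geometric progression with ratio 3.
step 5: (116, -38) + (+243, -81) → (359, -119)
step 6: (359, -119) + (+729, -243) → (1088, -362)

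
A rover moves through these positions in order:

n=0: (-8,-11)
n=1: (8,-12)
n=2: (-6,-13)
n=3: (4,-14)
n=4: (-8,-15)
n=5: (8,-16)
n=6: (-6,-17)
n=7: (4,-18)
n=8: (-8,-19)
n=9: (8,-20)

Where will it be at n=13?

(8,-24)

First: cycles through -8, 8, -6, 4 every 4 steps. Step 13 lands at position 1 of the cycle → 8.
Second: linear, -1 per step → -24 at step 13.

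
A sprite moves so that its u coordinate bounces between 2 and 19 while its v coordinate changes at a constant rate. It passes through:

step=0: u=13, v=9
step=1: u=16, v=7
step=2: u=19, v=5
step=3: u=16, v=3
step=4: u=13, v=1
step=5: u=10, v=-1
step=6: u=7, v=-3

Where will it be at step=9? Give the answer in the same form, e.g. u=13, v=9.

u=6, v=-9

The u coordinate reflects between 2 and 19, moving 3 per step.
  step 7: 7 → 4
  step 8: 4 → 3
  step 9: 3 → 6
The v coordinate changes by -2 each step: at step 9 it is -9.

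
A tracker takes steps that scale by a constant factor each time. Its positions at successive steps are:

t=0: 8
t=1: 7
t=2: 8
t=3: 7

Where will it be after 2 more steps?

7

Step-to-step displacements: -1, +1, -1; each is -1× the previous.
step 4: 7 + 1 → 8
step 5: 8 − 1 → 7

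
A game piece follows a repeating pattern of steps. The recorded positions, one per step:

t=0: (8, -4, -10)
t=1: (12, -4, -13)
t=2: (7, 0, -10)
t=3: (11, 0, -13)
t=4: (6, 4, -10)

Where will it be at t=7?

The moves between consecutive positions are (+4, +0, -3), (-5, +4, +3), (+4, +0, -3), (-5, +4, +3); they repeat the 2-cycle [(+4, +0, -3), (-5, +4, +3)].
step 5: apply (+4, +0, -3) → (10, 4, -13)
step 6: apply (-5, +4, +3) → (5, 8, -10)
step 7: apply (+4, +0, -3) → (9, 8, -13)

(9, 8, -13)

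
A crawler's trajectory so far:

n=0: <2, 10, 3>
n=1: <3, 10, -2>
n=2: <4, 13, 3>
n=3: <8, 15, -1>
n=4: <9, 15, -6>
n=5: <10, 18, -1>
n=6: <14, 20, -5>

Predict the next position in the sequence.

Differencing gives <+1, +0, -5>, <+1, +3, +5>, <+4, +2, -4>, <+1, +0, -5>, <+1, +3, +5>, <+4, +2, -4>. This is the pattern <+1, +0, -5>, <+1, +3, +5>, <+4, +2, -4> repeated.
step 7: apply <+1, +0, -5> → <15, 20, -10>

<15, 20, -10>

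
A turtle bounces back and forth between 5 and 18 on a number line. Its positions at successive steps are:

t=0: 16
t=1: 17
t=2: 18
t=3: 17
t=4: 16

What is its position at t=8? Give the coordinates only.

12

The value travels 1 per step and bounces off the walls at 5 and 18.
  step 5: 16 → 15
  step 6: 15 → 14
  step 7: 14 → 13
  step 8: 13 → 12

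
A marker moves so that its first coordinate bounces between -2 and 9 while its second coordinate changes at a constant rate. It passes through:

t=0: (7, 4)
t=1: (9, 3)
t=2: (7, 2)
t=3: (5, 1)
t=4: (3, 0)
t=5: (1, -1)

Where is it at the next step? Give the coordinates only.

The first coordinate travels 2 per step and bounces off the walls at -2 and 9.
  step 6: 1 → -1
The second coordinate changes by -1 each step: at step 6 it is -2.

(-1, -2)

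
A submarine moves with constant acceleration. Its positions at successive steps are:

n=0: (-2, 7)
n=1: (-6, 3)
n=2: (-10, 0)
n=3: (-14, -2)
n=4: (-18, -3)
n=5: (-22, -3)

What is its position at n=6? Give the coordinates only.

(-26, -2)

First differences are (-4, -4), (-4, -3), (-4, -2), (-4, -1), (-4, +0); their common second difference is (+0, +1) (constant acceleration).
step 6: (-22, -3) + (-4, +1) → (-26, -2)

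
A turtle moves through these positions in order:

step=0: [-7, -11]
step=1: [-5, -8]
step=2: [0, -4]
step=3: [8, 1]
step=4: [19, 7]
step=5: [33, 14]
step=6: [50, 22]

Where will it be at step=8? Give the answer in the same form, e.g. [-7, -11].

First differences are [+2, +3], [+5, +4], [+8, +5], [+11, +6], [+14, +7], [+17, +8]; their common second difference is [+3, +1] (constant acceleration).
step 7: [50, 22] + [+20, +9] → [70, 31]
step 8: [70, 31] + [+23, +10] → [93, 41]

[93, 41]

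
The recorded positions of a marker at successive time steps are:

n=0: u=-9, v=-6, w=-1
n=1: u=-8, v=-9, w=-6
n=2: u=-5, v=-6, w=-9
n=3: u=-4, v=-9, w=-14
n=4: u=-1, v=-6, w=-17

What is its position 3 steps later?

Differencing gives (+1, -3, -5), (+3, +3, -3), (+1, -3, -5), (+3, +3, -3). This is the pattern (+1, -3, -5), (+3, +3, -3) repeated.
step 5: apply (+1, -3, -5) → u=0, v=-9, w=-22
step 6: apply (+3, +3, -3) → u=3, v=-6, w=-25
step 7: apply (+1, -3, -5) → u=4, v=-9, w=-30

u=4, v=-9, w=-30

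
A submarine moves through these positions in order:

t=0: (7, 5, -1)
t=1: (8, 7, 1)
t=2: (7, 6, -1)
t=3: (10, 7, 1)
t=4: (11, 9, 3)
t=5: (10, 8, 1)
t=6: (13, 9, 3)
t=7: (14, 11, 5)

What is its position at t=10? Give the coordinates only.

(17, 13, 7)

The moves between consecutive positions are (+1, +2, +2), (-1, -1, -2), (+3, +1, +2), (+1, +2, +2), (-1, -1, -2), (+3, +1, +2), (+1, +2, +2); they repeat the 3-cycle [(+1, +2, +2), (-1, -1, -2), (+3, +1, +2)].
step 8: apply (-1, -1, -2) → (13, 10, 3)
step 9: apply (+3, +1, +2) → (16, 11, 5)
step 10: apply (+1, +2, +2) → (17, 13, 7)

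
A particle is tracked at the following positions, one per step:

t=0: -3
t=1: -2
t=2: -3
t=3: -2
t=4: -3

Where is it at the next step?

-2

Step-to-step displacements: +1, -1, +1, -1; each is -1× the previous.
step 5: -3 + 1 → -2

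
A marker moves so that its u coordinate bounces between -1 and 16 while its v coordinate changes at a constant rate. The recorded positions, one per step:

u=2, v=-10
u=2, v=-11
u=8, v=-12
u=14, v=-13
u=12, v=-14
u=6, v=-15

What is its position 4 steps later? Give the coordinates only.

The u coordinate travels 6 per step and bounces off the walls at -1 and 16.
  step 6: 6 → 0
  step 7: 0 → 4
  step 8: 4 → 10
  step 9: 10 → 16
The v coordinate changes by -1 each step: at step 9 it is -19.

u=16, v=-19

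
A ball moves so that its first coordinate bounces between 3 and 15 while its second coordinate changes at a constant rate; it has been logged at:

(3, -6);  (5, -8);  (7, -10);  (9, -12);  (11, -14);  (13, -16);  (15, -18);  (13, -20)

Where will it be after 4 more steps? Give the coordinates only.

(5, -28)

The first coordinate travels 2 per step and bounces off the walls at 3 and 15.
  step 8: 13 → 11
  step 9: 11 → 9
  step 10: 9 → 7
  step 11: 7 → 5
The second coordinate changes by -2 each step: at step 11 it is -28.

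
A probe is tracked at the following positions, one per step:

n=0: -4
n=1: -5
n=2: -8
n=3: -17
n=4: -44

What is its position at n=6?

-368

Consecutive displacements -1, -3, -9, -27 scale by a factor of 3 each step.
step 5: -44 − 81 → -125
step 6: -125 − 243 → -368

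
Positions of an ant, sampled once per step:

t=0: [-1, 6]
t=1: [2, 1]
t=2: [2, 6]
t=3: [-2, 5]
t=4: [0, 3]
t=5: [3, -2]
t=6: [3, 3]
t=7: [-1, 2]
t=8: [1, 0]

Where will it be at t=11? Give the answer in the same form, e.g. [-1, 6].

[0, -1]

Differencing gives [+3, -5], [+0, +5], [-4, -1], [+2, -2], [+3, -5], [+0, +5], [-4, -1], [+2, -2]. This is the pattern [+3, -5], [+0, +5], [-4, -1], [+2, -2] repeated.
step 9: apply [+3, -5] → [4, -5]
step 10: apply [+0, +5] → [4, 0]
step 11: apply [-4, -1] → [0, -1]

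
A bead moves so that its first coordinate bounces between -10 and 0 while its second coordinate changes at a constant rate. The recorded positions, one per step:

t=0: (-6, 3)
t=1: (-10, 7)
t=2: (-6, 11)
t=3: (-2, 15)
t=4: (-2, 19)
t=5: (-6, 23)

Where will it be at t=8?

(-2, 35)

The first coordinate travels 4 per step and bounces off the walls at -10 and 0.
  step 6: -6 → -10
  step 7: -10 → -6
  step 8: -6 → -2
The second coordinate changes by +4 each step: at step 8 it is 35.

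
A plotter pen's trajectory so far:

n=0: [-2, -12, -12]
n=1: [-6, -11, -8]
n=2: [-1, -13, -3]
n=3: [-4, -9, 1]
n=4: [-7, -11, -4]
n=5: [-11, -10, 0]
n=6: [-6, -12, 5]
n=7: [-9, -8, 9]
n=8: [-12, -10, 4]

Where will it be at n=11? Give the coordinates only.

[-14, -7, 17]

Differencing gives [-4, +1, +4], [+5, -2, +5], [-3, +4, +4], [-3, -2, -5], [-4, +1, +4], [+5, -2, +5], [-3, +4, +4], [-3, -2, -5]. This is the pattern [-4, +1, +4], [+5, -2, +5], [-3, +4, +4], [-3, -2, -5] repeated.
step 9: apply [-4, +1, +4] → [-16, -9, 8]
step 10: apply [+5, -2, +5] → [-11, -11, 13]
step 11: apply [-3, +4, +4] → [-14, -7, 17]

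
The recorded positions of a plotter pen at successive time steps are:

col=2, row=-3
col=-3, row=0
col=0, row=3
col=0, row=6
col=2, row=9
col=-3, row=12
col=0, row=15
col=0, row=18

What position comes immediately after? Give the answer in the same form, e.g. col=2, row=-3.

col=2, row=21

Col: cycles through 2, -3, 0, 0 every 4 steps. Step 8 lands at position 0 of the cycle → 2.
Row: linear, +3 per step → 21 at step 8.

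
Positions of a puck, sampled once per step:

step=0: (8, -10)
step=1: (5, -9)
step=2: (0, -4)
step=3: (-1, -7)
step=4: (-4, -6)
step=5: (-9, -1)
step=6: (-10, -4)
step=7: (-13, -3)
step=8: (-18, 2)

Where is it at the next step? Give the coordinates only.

(-19, -1)

Step-to-step displacements: (-3, +1), (-5, +5), (-1, -3), (-3, +1), (-5, +5), (-1, -3), (-3, +1), (-5, +5) — a repeating cycle of length 3.
step 9: apply (-1, -3) → (-19, -1)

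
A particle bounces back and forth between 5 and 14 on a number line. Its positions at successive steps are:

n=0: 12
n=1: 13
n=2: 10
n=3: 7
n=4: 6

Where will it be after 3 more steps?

The value travels 3 per step and bounces off the walls at 5 and 14.
  step 5: 6 → 9
  step 6: 9 → 12
  step 7: 12 → 13

13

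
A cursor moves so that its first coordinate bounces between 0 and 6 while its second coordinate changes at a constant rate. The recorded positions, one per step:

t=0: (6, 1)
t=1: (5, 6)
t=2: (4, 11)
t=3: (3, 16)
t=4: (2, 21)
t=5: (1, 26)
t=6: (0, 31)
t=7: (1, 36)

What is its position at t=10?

(4, 51)

The first coordinate travels 1 per step and bounces off the walls at 0 and 6.
  step 8: 1 → 2
  step 9: 2 → 3
  step 10: 3 → 4
The second coordinate changes by +5 each step: at step 10 it is 51.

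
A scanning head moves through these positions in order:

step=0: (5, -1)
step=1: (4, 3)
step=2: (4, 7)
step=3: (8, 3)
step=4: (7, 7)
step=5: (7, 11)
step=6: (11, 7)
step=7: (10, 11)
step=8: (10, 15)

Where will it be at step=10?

Differencing gives (-1, +4), (+0, +4), (+4, -4), (-1, +4), (+0, +4), (+4, -4), (-1, +4), (+0, +4). This is the pattern (-1, +4), (+0, +4), (+4, -4) repeated.
step 9: apply (+4, -4) → (14, 11)
step 10: apply (-1, +4) → (13, 15)

(13, 15)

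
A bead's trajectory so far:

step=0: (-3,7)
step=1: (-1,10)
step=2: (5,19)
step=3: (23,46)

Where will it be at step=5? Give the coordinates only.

(239,370)

Consecutive displacements (+2,+3), (+6,+9), (+18,+27) scale by a factor of 3 each step.
step 4: (23,46) + (+54,+81) → (77,127)
step 5: (77,127) + (+162,+243) → (239,370)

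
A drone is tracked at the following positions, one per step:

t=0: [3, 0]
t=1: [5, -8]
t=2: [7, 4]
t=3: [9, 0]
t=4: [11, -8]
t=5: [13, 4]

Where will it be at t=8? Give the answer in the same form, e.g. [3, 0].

[19, 4]

The first coordinate changes by +2 each step, so at step 8 it is 3 + 8·(2) = 19.
The second coordinate repeats the cycle [0, -8, 4] with period 3; step 8 mod 3 = 2, giving 4.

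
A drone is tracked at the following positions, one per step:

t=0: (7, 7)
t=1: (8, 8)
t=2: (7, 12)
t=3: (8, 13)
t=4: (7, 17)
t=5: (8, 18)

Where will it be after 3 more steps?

Step-to-step displacements: (+1, +1), (-1, +4), (+1, +1), (-1, +4), (+1, +1) — a repeating cycle of length 2.
step 6: apply (-1, +4) → (7, 22)
step 7: apply (+1, +1) → (8, 23)
step 8: apply (-1, +4) → (7, 27)

(7, 27)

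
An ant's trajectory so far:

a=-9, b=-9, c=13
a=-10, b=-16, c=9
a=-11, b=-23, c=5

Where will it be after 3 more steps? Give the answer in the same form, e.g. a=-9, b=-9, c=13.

Constant displacement of (-1, -7, -4) per step.
step 3: a=-11, b=-23, c=5 + (-1, -7, -4) → a=-12, b=-30, c=1
step 4: a=-12, b=-30, c=1 + (-1, -7, -4) → a=-13, b=-37, c=-3
step 5: a=-13, b=-37, c=-3 + (-1, -7, -4) → a=-14, b=-44, c=-7

a=-14, b=-44, c=-7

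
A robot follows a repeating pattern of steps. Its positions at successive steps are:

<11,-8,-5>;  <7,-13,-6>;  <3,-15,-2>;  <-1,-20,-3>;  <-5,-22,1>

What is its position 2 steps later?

<-13,-29,4>

Differencing gives <-4,-5,-1>, <-4,-2,+4>, <-4,-5,-1>, <-4,-2,+4>. This is the pattern <-4,-5,-1>, <-4,-2,+4> repeated.
step 5: apply <-4,-5,-1> → <-9,-27,0>
step 6: apply <-4,-2,+4> → <-13,-29,4>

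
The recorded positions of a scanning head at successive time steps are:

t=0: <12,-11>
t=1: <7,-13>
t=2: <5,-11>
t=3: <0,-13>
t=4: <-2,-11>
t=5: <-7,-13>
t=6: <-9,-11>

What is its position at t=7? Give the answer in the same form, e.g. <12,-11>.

The moves between consecutive positions are <-5,-2>, <-2,+2>, <-5,-2>, <-2,+2>, <-5,-2>, <-2,+2>; they repeat the 2-cycle [<-5,-2>, <-2,+2>].
step 7: apply <-5,-2> → <-14,-13>

<-14,-13>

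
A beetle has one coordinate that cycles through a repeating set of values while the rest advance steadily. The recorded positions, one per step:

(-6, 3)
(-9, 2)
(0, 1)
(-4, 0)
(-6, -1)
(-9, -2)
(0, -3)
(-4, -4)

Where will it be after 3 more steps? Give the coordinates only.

(0, -7)

The first coordinate repeats the cycle [-6, -9, 0, -4] with period 4; step 10 mod 4 = 2, giving 0.
The second coordinate changes by -1 each step, so at step 10 it is 3 + 10·(-1) = -7.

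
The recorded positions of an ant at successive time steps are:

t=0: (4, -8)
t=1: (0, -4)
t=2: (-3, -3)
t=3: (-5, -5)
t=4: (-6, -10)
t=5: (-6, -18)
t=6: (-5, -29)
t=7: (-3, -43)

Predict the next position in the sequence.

(0, -60)

First differences are (-4, +4), (-3, +1), (-2, -2), (-1, -5), (+0, -8), (+1, -11), (+2, -14); their common second difference is (+1, -3) (constant acceleration).
step 8: (-3, -43) + (+3, -17) → (0, -60)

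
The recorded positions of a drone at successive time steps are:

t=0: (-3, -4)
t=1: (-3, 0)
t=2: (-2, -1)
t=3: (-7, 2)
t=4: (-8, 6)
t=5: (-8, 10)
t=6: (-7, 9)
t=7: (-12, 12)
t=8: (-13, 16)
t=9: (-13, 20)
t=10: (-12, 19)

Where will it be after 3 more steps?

Step-to-step displacements: (+0, +4), (+1, -1), (-5, +3), (-1, +4), (+0, +4), (+1, -1), (-5, +3), (-1, +4), (+0, +4), (+1, -1) — a repeating cycle of length 4.
step 11: apply (-5, +3) → (-17, 22)
step 12: apply (-1, +4) → (-18, 26)
step 13: apply (+0, +4) → (-18, 30)

(-18, 30)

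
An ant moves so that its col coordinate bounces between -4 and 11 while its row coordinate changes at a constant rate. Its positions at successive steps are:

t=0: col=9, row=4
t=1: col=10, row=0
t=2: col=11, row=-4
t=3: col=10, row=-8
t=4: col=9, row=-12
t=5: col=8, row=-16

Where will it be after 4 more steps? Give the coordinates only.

col=4, row=-32

The col coordinate reflects between -4 and 11, moving 1 per step.
  step 6: 8 → 7
  step 7: 7 → 6
  step 8: 6 → 5
  step 9: 5 → 4
The row coordinate changes by -4 each step: at step 9 it is -32.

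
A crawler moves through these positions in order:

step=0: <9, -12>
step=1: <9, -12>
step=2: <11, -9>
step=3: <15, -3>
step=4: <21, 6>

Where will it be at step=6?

First differences are <+0, +0>, <+2, +3>, <+4, +6>, <+6, +9>; their common second difference is <+2, +3> (constant acceleration).
step 5: <21, 6> + <+8, +12> → <29, 18>
step 6: <29, 18> + <+10, +15> → <39, 33>

<39, 33>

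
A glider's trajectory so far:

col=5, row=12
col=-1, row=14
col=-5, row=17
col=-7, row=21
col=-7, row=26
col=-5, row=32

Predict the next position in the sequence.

col=-1, row=39

First differences are (-6, +2), (-4, +3), (-2, +4), (+0, +5), (+2, +6); their common second difference is (+2, +1) (constant acceleration).
step 6: col=-5, row=32 + (+4, +7) → col=-1, row=39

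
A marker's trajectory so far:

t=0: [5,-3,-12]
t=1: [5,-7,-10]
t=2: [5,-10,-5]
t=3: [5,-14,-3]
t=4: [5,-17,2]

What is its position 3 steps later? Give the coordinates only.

[5,-28,11]

Step-to-step displacements: [+0,-4,+2], [+0,-3,+5], [+0,-4,+2], [+0,-3,+5] — a repeating cycle of length 2.
step 5: apply [+0,-4,+2] → [5,-21,4]
step 6: apply [+0,-3,+5] → [5,-24,9]
step 7: apply [+0,-4,+2] → [5,-28,11]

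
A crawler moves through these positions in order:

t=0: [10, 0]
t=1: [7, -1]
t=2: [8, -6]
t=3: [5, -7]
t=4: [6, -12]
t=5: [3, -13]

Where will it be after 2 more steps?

[1, -19]

Step-to-step displacements: [-3, -1], [+1, -5], [-3, -1], [+1, -5], [-3, -1] — a repeating cycle of length 2.
step 6: apply [+1, -5] → [4, -18]
step 7: apply [-3, -1] → [1, -19]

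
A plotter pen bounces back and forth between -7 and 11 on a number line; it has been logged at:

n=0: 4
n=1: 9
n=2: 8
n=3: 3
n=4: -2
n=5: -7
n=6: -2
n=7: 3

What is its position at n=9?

9

The value travels 5 per step and bounces off the walls at -7 and 11.
  step 8: 3 → 8
  step 9: 8 → 9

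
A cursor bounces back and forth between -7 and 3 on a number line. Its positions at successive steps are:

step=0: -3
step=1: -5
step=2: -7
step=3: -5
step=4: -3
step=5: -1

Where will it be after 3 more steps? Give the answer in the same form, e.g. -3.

The value travels 2 per step and bounces off the walls at -7 and 3.
  step 6: -1 → 1
  step 7: 1 → 3
  step 8: 3 → 1

1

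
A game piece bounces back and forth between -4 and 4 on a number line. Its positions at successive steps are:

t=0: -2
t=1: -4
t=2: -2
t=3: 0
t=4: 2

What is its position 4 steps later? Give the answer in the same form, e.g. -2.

-2

The value reflects between -4 and 4, moving 2 per step.
  step 5: 2 → 4
  step 6: 4 → 2
  step 7: 2 → 0
  step 8: 0 → -2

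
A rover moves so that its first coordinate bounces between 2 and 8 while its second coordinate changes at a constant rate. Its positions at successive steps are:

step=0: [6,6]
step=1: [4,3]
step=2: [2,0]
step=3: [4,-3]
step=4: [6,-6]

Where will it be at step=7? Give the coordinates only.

[4,-15]

The first coordinate reflects between 2 and 8, moving 2 per step.
  step 5: 6 → 8
  step 6: 8 → 6
  step 7: 6 → 4
The second coordinate changes by -3 each step: at step 7 it is -15.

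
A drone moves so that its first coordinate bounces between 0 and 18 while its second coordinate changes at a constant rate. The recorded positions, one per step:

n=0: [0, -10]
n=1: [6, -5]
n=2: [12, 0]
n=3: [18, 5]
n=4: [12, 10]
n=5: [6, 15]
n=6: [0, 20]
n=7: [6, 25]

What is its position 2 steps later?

The first coordinate reflects between 0 and 18, moving 6 per step.
  step 8: 6 → 12
  step 9: 12 → 18
The second coordinate changes by +5 each step: at step 9 it is 35.

[18, 35]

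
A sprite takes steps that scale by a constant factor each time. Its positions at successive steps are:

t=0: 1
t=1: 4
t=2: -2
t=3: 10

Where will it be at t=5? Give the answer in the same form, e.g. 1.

34

Step-to-step displacements: +3, -6, +12; each is -2× the previous.
step 4: 10 − 24 → -14
step 5: -14 + 48 → 34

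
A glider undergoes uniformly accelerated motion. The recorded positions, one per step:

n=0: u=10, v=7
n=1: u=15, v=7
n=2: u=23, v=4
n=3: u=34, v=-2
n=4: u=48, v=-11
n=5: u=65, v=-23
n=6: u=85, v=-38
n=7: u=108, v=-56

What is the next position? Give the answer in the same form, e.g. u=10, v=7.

Successive displacements: (+5, +0), (+8, -3), (+11, -6), (+14, -9), (+17, -12), (+20, -15), (+23, -18) — each changes by (+3, -3).
step 8: u=108, v=-56 + (+26, -21) → u=134, v=-77

u=134, v=-77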